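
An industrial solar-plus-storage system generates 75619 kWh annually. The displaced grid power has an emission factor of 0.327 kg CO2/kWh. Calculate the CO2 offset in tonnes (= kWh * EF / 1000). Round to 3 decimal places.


CO2 offset in kg = generation * emission_factor
CO2 offset = 75619 * 0.327 = 24727.41 kg
Convert to tonnes:
  CO2 offset = 24727.41 / 1000 = 24.727 tonnes

24.727


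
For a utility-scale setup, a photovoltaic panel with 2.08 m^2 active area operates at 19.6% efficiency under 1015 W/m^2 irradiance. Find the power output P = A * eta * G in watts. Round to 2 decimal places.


Use the solar power formula P = A * eta * G.
Given: A = 2.08 m^2, eta = 0.196, G = 1015 W/m^2
P = 2.08 * 0.196 * 1015
P = 413.80 W

413.80


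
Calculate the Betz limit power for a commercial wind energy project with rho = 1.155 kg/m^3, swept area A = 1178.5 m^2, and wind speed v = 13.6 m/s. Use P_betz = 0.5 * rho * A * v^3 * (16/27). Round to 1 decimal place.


The Betz coefficient Cp_max = 16/27 = 0.5926
v^3 = 13.6^3 = 2515.456
P_betz = 0.5 * rho * A * v^3 * Cp_max
P_betz = 0.5 * 1.155 * 1178.5 * 2515.456 * 0.5926
P_betz = 1014505.8 W

1014505.8


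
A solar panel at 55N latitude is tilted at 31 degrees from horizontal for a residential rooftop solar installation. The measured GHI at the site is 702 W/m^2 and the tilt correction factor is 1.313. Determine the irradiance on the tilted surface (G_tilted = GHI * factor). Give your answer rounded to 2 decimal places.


Identify the given values:
  GHI = 702 W/m^2, tilt correction factor = 1.313
Apply the formula G_tilted = GHI * factor:
  G_tilted = 702 * 1.313
  G_tilted = 921.73 W/m^2

921.73


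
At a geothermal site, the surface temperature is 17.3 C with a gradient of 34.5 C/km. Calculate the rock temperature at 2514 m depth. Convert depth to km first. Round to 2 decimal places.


Convert depth to km: 2514 / 1000 = 2.514 km
Temperature increase = gradient * depth_km = 34.5 * 2.514 = 86.73 C
Temperature at depth = T_surface + delta_T = 17.3 + 86.73
T = 104.03 C

104.03


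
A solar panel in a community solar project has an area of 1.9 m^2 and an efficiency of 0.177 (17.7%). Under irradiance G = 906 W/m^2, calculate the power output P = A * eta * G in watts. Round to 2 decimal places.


Use the solar power formula P = A * eta * G.
Given: A = 1.9 m^2, eta = 0.177, G = 906 W/m^2
P = 1.9 * 0.177 * 906
P = 304.69 W

304.69


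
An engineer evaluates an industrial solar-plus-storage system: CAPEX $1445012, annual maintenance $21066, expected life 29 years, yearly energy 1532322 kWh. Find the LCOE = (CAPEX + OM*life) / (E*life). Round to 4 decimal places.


Total cost = CAPEX + OM * lifetime = 1445012 + 21066 * 29 = 1445012 + 610914 = 2055926
Total generation = annual * lifetime = 1532322 * 29 = 44437338 kWh
LCOE = 2055926 / 44437338
LCOE = 0.0463 $/kWh

0.0463


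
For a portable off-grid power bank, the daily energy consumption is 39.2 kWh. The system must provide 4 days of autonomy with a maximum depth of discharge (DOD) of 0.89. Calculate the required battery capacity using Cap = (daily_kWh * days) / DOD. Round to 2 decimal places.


Total energy needed = daily * days = 39.2 * 4 = 156.8 kWh
Account for depth of discharge:
  Cap = total_energy / DOD = 156.8 / 0.89
  Cap = 176.18 kWh

176.18


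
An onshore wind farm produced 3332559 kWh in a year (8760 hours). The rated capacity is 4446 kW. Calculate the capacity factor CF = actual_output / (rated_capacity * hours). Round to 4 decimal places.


Capacity factor = actual output / maximum possible output
Maximum possible = rated * hours = 4446 * 8760 = 38946960 kWh
CF = 3332559 / 38946960
CF = 0.0856

0.0856


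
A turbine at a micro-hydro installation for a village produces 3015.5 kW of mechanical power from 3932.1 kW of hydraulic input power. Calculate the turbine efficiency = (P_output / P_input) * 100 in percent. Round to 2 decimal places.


Turbine efficiency = (output power / input power) * 100
eta = (3015.5 / 3932.1) * 100
eta = 76.69%

76.69


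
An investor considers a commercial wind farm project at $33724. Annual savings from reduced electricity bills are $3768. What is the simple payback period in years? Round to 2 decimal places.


Simple payback period = initial cost / annual savings
Payback = 33724 / 3768
Payback = 8.95 years

8.95


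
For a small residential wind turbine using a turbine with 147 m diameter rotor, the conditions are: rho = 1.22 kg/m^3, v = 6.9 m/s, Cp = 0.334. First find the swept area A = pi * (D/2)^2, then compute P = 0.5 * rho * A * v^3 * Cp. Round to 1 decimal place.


Step 1 -- Compute swept area:
  A = pi * (D/2)^2 = pi * (147/2)^2 = 16971.67 m^2
Step 2 -- Apply wind power equation:
  P = 0.5 * rho * A * v^3 * Cp
  v^3 = 6.9^3 = 328.509
  P = 0.5 * 1.22 * 16971.67 * 328.509 * 0.334
  P = 1135921.0 W

1135921.0


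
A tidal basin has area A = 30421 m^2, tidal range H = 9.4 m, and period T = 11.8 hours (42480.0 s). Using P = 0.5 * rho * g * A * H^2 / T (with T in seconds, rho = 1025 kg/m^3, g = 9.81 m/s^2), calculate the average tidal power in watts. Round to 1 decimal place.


Convert period to seconds: T = 11.8 * 3600 = 42480.0 s
H^2 = 9.4^2 = 88.36
P = 0.5 * rho * g * A * H^2 / T
P = 0.5 * 1025 * 9.81 * 30421 * 88.36 / 42480.0
P = 318132.2 W

318132.2


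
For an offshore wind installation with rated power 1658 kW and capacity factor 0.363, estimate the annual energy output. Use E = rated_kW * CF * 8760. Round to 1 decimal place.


Annual energy = rated_kW * capacity_factor * hours_per_year
Given: P_rated = 1658 kW, CF = 0.363, hours = 8760
E = 1658 * 0.363 * 8760
E = 5272241.0 kWh

5272241.0


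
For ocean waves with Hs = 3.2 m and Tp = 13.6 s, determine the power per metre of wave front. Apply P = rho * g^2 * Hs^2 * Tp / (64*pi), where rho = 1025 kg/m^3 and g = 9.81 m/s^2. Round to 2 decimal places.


Apply wave power formula:
  g^2 = 9.81^2 = 96.2361
  Hs^2 = 3.2^2 = 10.24
  Numerator = rho * g^2 * Hs^2 * Tp = 1025 * 96.2361 * 10.24 * 13.6 = 13737279.84
  Denominator = 64 * pi = 201.0619
  P = 13737279.84 / 201.0619 = 68323.62 W/m

68323.62


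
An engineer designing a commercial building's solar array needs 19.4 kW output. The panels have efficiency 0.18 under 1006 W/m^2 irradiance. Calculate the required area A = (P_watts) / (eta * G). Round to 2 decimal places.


Convert target power to watts: P = 19.4 * 1000 = 19400.0 W
Compute denominator: eta * G = 0.18 * 1006 = 181.08
Required area A = P / (eta * G) = 19400.0 / 181.08
A = 107.13 m^2

107.13


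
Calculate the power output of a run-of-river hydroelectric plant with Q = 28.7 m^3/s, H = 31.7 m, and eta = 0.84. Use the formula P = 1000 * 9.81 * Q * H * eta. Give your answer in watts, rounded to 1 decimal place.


Apply the hydropower formula P = rho * g * Q * H * eta
rho * g = 1000 * 9.81 = 9810.0
P = 9810.0 * 28.7 * 31.7 * 0.84
P = 7497033.5 W

7497033.5


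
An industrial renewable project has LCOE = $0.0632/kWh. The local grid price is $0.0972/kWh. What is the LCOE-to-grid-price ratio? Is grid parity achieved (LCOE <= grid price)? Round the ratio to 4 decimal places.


Compare LCOE to grid price:
  LCOE = $0.0632/kWh, Grid price = $0.0972/kWh
  Ratio = LCOE / grid_price = 0.0632 / 0.0972 = 0.6502
  Grid parity achieved (ratio <= 1)? yes

0.6502


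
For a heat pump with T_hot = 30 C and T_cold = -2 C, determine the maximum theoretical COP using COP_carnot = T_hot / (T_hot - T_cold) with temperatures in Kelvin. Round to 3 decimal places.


Convert to Kelvin:
  T_hot = 30 + 273.15 = 303.15 K
  T_cold = -2 + 273.15 = 271.15 K
Apply Carnot COP formula:
  COP = T_hot_K / (T_hot_K - T_cold_K) = 303.15 / 32.0
  COP = 9.473

9.473


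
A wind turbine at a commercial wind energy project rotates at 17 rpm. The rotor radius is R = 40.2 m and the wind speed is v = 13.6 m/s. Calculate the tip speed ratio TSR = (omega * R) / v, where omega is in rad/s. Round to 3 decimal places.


Convert rotational speed to rad/s:
  omega = 17 * 2 * pi / 60 = 1.7802 rad/s
Compute tip speed:
  v_tip = omega * R = 1.7802 * 40.2 = 71.565 m/s
Tip speed ratio:
  TSR = v_tip / v_wind = 71.565 / 13.6 = 5.262

5.262


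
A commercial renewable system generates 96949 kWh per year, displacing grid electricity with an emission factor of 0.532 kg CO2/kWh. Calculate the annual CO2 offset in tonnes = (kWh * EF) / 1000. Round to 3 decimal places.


CO2 offset in kg = generation * emission_factor
CO2 offset = 96949 * 0.532 = 51576.87 kg
Convert to tonnes:
  CO2 offset = 51576.87 / 1000 = 51.577 tonnes

51.577


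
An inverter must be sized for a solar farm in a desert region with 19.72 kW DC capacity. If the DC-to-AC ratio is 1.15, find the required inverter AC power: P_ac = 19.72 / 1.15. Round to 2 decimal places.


The inverter AC capacity is determined by the DC/AC ratio.
Given: P_dc = 19.72 kW, DC/AC ratio = 1.15
P_ac = P_dc / ratio = 19.72 / 1.15
P_ac = 17.15 kW

17.15


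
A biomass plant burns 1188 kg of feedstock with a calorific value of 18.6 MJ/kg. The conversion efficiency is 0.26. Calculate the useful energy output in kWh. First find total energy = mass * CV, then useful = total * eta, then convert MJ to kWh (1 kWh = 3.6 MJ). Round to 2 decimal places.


Total energy = mass * CV = 1188 * 18.6 = 22096.8 MJ
Useful energy = total * eta = 22096.8 * 0.26 = 5745.17 MJ
Convert to kWh: 5745.17 / 3.6
Useful energy = 1595.88 kWh

1595.88


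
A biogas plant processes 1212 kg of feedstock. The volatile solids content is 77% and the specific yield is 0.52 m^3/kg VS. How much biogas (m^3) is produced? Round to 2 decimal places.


Compute volatile solids:
  VS = mass * VS_fraction = 1212 * 0.77 = 933.24 kg
Calculate biogas volume:
  Biogas = VS * specific_yield = 933.24 * 0.52
  Biogas = 485.28 m^3

485.28


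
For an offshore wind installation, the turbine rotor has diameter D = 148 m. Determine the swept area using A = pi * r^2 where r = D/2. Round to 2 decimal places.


Compute the rotor radius:
  r = D / 2 = 148 / 2 = 74.0 m
Calculate swept area:
  A = pi * r^2 = pi * 74.0^2
  A = 17203.36 m^2

17203.36


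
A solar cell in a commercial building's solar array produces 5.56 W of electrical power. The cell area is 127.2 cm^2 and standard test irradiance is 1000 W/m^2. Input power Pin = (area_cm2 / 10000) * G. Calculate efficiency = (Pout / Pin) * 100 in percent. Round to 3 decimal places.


First compute the input power:
  Pin = area_cm2 / 10000 * G = 127.2 / 10000 * 1000 = 12.72 W
Then compute efficiency:
  Efficiency = (Pout / Pin) * 100 = (5.56 / 12.72) * 100
  Efficiency = 43.711%

43.711


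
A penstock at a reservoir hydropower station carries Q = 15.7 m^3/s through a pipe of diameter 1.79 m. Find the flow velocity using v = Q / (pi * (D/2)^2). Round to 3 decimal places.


Compute pipe cross-sectional area:
  A = pi * (D/2)^2 = pi * (1.79/2)^2 = 2.5165 m^2
Calculate velocity:
  v = Q / A = 15.7 / 2.5165
  v = 6.239 m/s

6.239


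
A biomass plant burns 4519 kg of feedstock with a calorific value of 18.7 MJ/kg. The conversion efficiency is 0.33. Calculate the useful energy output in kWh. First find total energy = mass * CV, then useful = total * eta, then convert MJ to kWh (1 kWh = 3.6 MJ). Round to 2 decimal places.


Total energy = mass * CV = 4519 * 18.7 = 84505.3 MJ
Useful energy = total * eta = 84505.3 * 0.33 = 27886.75 MJ
Convert to kWh: 27886.75 / 3.6
Useful energy = 7746.32 kWh

7746.32


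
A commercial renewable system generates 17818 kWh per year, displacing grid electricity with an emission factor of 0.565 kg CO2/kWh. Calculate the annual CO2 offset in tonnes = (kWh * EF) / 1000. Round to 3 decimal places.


CO2 offset in kg = generation * emission_factor
CO2 offset = 17818 * 0.565 = 10067.17 kg
Convert to tonnes:
  CO2 offset = 10067.17 / 1000 = 10.067 tonnes

10.067


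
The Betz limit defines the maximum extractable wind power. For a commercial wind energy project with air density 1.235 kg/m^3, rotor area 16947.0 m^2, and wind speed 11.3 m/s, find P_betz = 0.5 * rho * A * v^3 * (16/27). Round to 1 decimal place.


The Betz coefficient Cp_max = 16/27 = 0.5926
v^3 = 11.3^3 = 1442.897
P_betz = 0.5 * rho * A * v^3 * Cp_max
P_betz = 0.5 * 1.235 * 16947.0 * 1442.897 * 0.5926
P_betz = 8947904.5 W

8947904.5


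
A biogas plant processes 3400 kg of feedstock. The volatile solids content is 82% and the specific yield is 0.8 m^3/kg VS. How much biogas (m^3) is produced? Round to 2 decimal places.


Compute volatile solids:
  VS = mass * VS_fraction = 3400 * 0.82 = 2788.0 kg
Calculate biogas volume:
  Biogas = VS * specific_yield = 2788.0 * 0.8
  Biogas = 2230.40 m^3

2230.40


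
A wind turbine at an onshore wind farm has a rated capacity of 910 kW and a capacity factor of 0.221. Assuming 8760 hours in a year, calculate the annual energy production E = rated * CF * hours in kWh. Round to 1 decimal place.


Annual energy = rated_kW * capacity_factor * hours_per_year
Given: P_rated = 910 kW, CF = 0.221, hours = 8760
E = 910 * 0.221 * 8760
E = 1761723.6 kWh

1761723.6


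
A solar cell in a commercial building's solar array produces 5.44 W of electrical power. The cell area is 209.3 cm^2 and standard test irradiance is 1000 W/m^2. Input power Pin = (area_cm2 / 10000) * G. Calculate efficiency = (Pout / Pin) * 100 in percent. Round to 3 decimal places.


First compute the input power:
  Pin = area_cm2 / 10000 * G = 209.3 / 10000 * 1000 = 20.93 W
Then compute efficiency:
  Efficiency = (Pout / Pin) * 100 = (5.44 / 20.93) * 100
  Efficiency = 25.991%

25.991


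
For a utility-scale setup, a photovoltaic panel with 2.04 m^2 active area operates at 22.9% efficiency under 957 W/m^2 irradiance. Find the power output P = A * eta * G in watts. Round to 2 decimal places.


Use the solar power formula P = A * eta * G.
Given: A = 2.04 m^2, eta = 0.229, G = 957 W/m^2
P = 2.04 * 0.229 * 957
P = 447.07 W

447.07


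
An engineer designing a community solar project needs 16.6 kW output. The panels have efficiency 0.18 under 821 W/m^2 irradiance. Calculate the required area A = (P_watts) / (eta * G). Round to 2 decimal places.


Convert target power to watts: P = 16.6 * 1000 = 16600.0 W
Compute denominator: eta * G = 0.18 * 821 = 147.78
Required area A = P / (eta * G) = 16600.0 / 147.78
A = 112.33 m^2

112.33


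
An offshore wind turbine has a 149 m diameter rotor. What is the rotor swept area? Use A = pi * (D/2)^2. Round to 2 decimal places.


Compute the rotor radius:
  r = D / 2 = 149 / 2 = 74.5 m
Calculate swept area:
  A = pi * r^2 = pi * 74.5^2
  A = 17436.62 m^2

17436.62


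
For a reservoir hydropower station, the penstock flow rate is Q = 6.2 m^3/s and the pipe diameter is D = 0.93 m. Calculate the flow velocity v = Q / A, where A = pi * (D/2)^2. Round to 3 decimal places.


Compute pipe cross-sectional area:
  A = pi * (D/2)^2 = pi * (0.93/2)^2 = 0.6793 m^2
Calculate velocity:
  v = Q / A = 6.2 / 0.6793
  v = 9.127 m/s

9.127


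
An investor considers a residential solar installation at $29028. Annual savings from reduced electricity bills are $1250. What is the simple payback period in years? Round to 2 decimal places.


Simple payback period = initial cost / annual savings
Payback = 29028 / 1250
Payback = 23.22 years

23.22


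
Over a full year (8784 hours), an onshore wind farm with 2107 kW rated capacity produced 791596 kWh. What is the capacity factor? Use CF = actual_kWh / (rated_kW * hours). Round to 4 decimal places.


Capacity factor = actual output / maximum possible output
Maximum possible = rated * hours = 2107 * 8784 = 18507888 kWh
CF = 791596 / 18507888
CF = 0.0428

0.0428


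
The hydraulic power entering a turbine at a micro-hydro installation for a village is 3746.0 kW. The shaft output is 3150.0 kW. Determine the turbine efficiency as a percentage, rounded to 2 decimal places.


Turbine efficiency = (output power / input power) * 100
eta = (3150.0 / 3746.0) * 100
eta = 84.09%

84.09


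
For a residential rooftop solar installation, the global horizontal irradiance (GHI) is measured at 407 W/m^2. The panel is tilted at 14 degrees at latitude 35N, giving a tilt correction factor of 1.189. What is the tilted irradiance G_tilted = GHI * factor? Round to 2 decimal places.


Identify the given values:
  GHI = 407 W/m^2, tilt correction factor = 1.189
Apply the formula G_tilted = GHI * factor:
  G_tilted = 407 * 1.189
  G_tilted = 483.92 W/m^2

483.92


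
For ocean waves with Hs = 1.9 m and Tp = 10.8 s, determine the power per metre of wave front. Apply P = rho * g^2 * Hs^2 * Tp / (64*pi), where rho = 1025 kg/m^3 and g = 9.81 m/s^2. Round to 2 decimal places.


Apply wave power formula:
  g^2 = 9.81^2 = 96.2361
  Hs^2 = 1.9^2 = 3.61
  Numerator = rho * g^2 * Hs^2 * Tp = 1025 * 96.2361 * 3.61 * 10.8 = 3845854.39
  Denominator = 64 * pi = 201.0619
  P = 3845854.39 / 201.0619 = 19127.71 W/m

19127.71


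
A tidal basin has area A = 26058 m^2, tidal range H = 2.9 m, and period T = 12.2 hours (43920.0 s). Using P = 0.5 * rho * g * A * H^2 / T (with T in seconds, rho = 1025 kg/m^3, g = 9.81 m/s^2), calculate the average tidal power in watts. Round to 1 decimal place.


Convert period to seconds: T = 12.2 * 3600 = 43920.0 s
H^2 = 2.9^2 = 8.41
P = 0.5 * rho * g * A * H^2 / T
P = 0.5 * 1025 * 9.81 * 26058 * 8.41 / 43920.0
P = 25086.4 W

25086.4


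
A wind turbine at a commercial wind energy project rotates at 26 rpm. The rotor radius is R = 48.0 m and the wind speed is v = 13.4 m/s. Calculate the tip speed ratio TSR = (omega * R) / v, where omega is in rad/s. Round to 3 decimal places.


Convert rotational speed to rad/s:
  omega = 26 * 2 * pi / 60 = 2.7227 rad/s
Compute tip speed:
  v_tip = omega * R = 2.7227 * 48.0 = 130.69 m/s
Tip speed ratio:
  TSR = v_tip / v_wind = 130.69 / 13.4 = 9.753

9.753


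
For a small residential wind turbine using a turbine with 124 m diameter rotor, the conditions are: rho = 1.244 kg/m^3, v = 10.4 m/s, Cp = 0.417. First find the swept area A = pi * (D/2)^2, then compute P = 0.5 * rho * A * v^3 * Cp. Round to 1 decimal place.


Step 1 -- Compute swept area:
  A = pi * (D/2)^2 = pi * (124/2)^2 = 12076.28 m^2
Step 2 -- Apply wind power equation:
  P = 0.5 * rho * A * v^3 * Cp
  v^3 = 10.4^3 = 1124.864
  P = 0.5 * 1.244 * 12076.28 * 1124.864 * 0.417
  P = 3523381.8 W

3523381.8


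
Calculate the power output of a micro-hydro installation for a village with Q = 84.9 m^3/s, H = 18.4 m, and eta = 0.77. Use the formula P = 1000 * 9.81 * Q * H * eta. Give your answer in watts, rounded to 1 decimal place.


Apply the hydropower formula P = rho * g * Q * H * eta
rho * g = 1000 * 9.81 = 9810.0
P = 9810.0 * 84.9 * 18.4 * 0.77
P = 11800088.0 W

11800088.0


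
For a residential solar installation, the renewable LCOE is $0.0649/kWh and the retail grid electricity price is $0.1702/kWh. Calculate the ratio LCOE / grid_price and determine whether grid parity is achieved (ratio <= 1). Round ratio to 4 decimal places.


Compare LCOE to grid price:
  LCOE = $0.0649/kWh, Grid price = $0.1702/kWh
  Ratio = LCOE / grid_price = 0.0649 / 0.1702 = 0.3813
  Grid parity achieved (ratio <= 1)? yes

0.3813


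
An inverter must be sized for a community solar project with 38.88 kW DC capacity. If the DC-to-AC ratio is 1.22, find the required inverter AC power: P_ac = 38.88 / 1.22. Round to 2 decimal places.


The inverter AC capacity is determined by the DC/AC ratio.
Given: P_dc = 38.88 kW, DC/AC ratio = 1.22
P_ac = P_dc / ratio = 38.88 / 1.22
P_ac = 31.87 kW

31.87


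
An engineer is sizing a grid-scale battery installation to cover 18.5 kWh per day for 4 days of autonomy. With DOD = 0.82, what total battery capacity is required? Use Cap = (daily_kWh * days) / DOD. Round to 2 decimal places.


Total energy needed = daily * days = 18.5 * 4 = 74.0 kWh
Account for depth of discharge:
  Cap = total_energy / DOD = 74.0 / 0.82
  Cap = 90.24 kWh

90.24


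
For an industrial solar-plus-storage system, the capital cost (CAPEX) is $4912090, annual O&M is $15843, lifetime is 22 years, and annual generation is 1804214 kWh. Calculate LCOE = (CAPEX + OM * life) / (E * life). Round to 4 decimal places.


Total cost = CAPEX + OM * lifetime = 4912090 + 15843 * 22 = 4912090 + 348546 = 5260636
Total generation = annual * lifetime = 1804214 * 22 = 39692708 kWh
LCOE = 5260636 / 39692708
LCOE = 0.1325 $/kWh

0.1325


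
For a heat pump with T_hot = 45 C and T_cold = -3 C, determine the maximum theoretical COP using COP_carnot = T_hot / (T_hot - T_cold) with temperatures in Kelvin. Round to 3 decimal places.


Convert to Kelvin:
  T_hot = 45 + 273.15 = 318.15 K
  T_cold = -3 + 273.15 = 270.15 K
Apply Carnot COP formula:
  COP = T_hot_K / (T_hot_K - T_cold_K) = 318.15 / 48.0
  COP = 6.628

6.628


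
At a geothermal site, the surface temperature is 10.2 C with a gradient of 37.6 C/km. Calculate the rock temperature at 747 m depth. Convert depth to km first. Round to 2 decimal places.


Convert depth to km: 747 / 1000 = 0.747 km
Temperature increase = gradient * depth_km = 37.6 * 0.747 = 28.09 C
Temperature at depth = T_surface + delta_T = 10.2 + 28.09
T = 38.29 C

38.29


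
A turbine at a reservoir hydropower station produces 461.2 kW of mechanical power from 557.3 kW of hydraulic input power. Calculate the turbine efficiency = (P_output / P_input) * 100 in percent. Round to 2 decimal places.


Turbine efficiency = (output power / input power) * 100
eta = (461.2 / 557.3) * 100
eta = 82.76%

82.76


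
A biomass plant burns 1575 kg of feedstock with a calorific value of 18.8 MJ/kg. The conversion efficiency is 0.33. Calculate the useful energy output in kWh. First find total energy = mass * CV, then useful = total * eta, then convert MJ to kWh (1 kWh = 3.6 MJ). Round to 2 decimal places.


Total energy = mass * CV = 1575 * 18.8 = 29610.0 MJ
Useful energy = total * eta = 29610.0 * 0.33 = 9771.3 MJ
Convert to kWh: 9771.3 / 3.6
Useful energy = 2714.25 kWh

2714.25


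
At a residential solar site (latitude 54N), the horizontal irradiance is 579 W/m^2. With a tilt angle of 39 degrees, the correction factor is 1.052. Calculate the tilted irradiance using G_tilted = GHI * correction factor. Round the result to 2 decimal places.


Identify the given values:
  GHI = 579 W/m^2, tilt correction factor = 1.052
Apply the formula G_tilted = GHI * factor:
  G_tilted = 579 * 1.052
  G_tilted = 609.11 W/m^2

609.11


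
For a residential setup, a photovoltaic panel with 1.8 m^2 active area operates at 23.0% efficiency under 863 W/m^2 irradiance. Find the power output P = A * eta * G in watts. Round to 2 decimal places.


Use the solar power formula P = A * eta * G.
Given: A = 1.8 m^2, eta = 0.23, G = 863 W/m^2
P = 1.8 * 0.23 * 863
P = 357.28 W

357.28


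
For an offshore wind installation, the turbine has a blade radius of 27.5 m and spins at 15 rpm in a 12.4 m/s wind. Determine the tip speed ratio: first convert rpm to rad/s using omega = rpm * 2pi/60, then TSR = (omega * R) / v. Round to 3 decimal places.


Convert rotational speed to rad/s:
  omega = 15 * 2 * pi / 60 = 1.5708 rad/s
Compute tip speed:
  v_tip = omega * R = 1.5708 * 27.5 = 43.197 m/s
Tip speed ratio:
  TSR = v_tip / v_wind = 43.197 / 12.4 = 3.484

3.484


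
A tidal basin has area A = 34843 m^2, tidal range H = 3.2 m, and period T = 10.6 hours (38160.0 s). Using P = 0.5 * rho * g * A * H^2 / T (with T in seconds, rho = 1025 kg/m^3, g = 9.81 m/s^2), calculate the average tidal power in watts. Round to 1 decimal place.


Convert period to seconds: T = 10.6 * 3600 = 38160.0 s
H^2 = 3.2^2 = 10.24
P = 0.5 * rho * g * A * H^2 / T
P = 0.5 * 1025 * 9.81 * 34843 * 10.24 / 38160.0
P = 47007.8 W

47007.8


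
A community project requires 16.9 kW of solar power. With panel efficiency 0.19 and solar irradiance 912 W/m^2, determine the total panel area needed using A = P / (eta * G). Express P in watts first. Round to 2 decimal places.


Convert target power to watts: P = 16.9 * 1000 = 16900.0 W
Compute denominator: eta * G = 0.19 * 912 = 173.28
Required area A = P / (eta * G) = 16900.0 / 173.28
A = 97.53 m^2

97.53


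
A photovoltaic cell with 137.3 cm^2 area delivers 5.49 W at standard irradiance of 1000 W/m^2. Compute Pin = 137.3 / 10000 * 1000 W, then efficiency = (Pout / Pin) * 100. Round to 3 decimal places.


First compute the input power:
  Pin = area_cm2 / 10000 * G = 137.3 / 10000 * 1000 = 13.73 W
Then compute efficiency:
  Efficiency = (Pout / Pin) * 100 = (5.49 / 13.73) * 100
  Efficiency = 39.985%

39.985


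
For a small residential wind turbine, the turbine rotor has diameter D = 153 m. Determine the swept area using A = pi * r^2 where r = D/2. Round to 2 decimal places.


Compute the rotor radius:
  r = D / 2 = 153 / 2 = 76.5 m
Calculate swept area:
  A = pi * r^2 = pi * 76.5^2
  A = 18385.39 m^2

18385.39


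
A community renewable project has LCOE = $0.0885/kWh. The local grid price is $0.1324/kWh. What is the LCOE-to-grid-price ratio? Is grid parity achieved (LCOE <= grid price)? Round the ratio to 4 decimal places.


Compare LCOE to grid price:
  LCOE = $0.0885/kWh, Grid price = $0.1324/kWh
  Ratio = LCOE / grid_price = 0.0885 / 0.1324 = 0.6684
  Grid parity achieved (ratio <= 1)? yes

0.6684


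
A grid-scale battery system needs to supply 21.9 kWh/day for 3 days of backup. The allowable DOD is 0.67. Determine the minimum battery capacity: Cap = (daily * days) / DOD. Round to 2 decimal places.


Total energy needed = daily * days = 21.9 * 3 = 65.7 kWh
Account for depth of discharge:
  Cap = total_energy / DOD = 65.7 / 0.67
  Cap = 98.06 kWh

98.06


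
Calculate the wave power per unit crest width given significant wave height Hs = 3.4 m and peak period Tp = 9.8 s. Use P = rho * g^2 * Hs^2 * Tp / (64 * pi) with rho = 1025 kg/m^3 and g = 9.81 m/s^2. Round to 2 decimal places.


Apply wave power formula:
  g^2 = 9.81^2 = 96.2361
  Hs^2 = 3.4^2 = 11.56
  Numerator = rho * g^2 * Hs^2 * Tp = 1025 * 96.2361 * 11.56 * 9.8 = 11174955.18
  Denominator = 64 * pi = 201.0619
  P = 11174955.18 / 201.0619 = 55579.67 W/m

55579.67


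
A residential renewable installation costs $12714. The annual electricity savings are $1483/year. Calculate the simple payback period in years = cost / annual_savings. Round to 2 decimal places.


Simple payback period = initial cost / annual savings
Payback = 12714 / 1483
Payback = 8.57 years

8.57


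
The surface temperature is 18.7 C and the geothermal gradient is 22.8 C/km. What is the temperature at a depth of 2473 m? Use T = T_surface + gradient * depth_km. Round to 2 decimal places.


Convert depth to km: 2473 / 1000 = 2.473 km
Temperature increase = gradient * depth_km = 22.8 * 2.473 = 56.38 C
Temperature at depth = T_surface + delta_T = 18.7 + 56.38
T = 75.08 C

75.08


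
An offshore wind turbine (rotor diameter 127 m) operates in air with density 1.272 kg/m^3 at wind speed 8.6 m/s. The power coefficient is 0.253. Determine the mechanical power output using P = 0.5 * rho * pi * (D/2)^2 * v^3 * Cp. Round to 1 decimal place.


Step 1 -- Compute swept area:
  A = pi * (D/2)^2 = pi * (127/2)^2 = 12667.69 m^2
Step 2 -- Apply wind power equation:
  P = 0.5 * rho * A * v^3 * Cp
  v^3 = 8.6^3 = 636.056
  P = 0.5 * 1.272 * 12667.69 * 636.056 * 0.253
  P = 1296493.4 W

1296493.4


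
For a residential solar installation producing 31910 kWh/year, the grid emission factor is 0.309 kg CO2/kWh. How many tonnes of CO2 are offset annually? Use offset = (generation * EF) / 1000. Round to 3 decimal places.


CO2 offset in kg = generation * emission_factor
CO2 offset = 31910 * 0.309 = 9860.19 kg
Convert to tonnes:
  CO2 offset = 9860.19 / 1000 = 9.860 tonnes

9.860


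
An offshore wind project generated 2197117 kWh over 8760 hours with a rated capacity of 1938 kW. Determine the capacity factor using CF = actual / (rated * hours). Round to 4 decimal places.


Capacity factor = actual output / maximum possible output
Maximum possible = rated * hours = 1938 * 8760 = 16976880 kWh
CF = 2197117 / 16976880
CF = 0.1294

0.1294


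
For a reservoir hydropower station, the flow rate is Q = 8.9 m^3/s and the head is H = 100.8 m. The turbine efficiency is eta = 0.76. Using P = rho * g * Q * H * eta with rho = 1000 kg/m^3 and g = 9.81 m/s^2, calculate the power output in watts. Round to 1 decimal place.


Apply the hydropower formula P = rho * g * Q * H * eta
rho * g = 1000 * 9.81 = 9810.0
P = 9810.0 * 8.9 * 100.8 * 0.76
P = 6688567.9 W

6688567.9


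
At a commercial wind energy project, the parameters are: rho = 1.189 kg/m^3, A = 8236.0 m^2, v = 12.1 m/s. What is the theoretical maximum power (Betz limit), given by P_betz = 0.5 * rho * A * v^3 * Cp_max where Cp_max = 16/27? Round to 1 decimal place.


The Betz coefficient Cp_max = 16/27 = 0.5926
v^3 = 12.1^3 = 1771.561
P_betz = 0.5 * rho * A * v^3 * Cp_max
P_betz = 0.5 * 1.189 * 8236.0 * 1771.561 * 0.5926
P_betz = 5140206.0 W

5140206.0


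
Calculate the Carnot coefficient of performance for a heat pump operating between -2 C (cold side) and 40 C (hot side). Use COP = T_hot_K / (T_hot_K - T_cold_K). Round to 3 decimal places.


Convert to Kelvin:
  T_hot = 40 + 273.15 = 313.15 K
  T_cold = -2 + 273.15 = 271.15 K
Apply Carnot COP formula:
  COP = T_hot_K / (T_hot_K - T_cold_K) = 313.15 / 42.0
  COP = 7.456

7.456


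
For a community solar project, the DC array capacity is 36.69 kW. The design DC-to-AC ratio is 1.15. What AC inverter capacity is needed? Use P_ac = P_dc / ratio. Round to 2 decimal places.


The inverter AC capacity is determined by the DC/AC ratio.
Given: P_dc = 36.69 kW, DC/AC ratio = 1.15
P_ac = P_dc / ratio = 36.69 / 1.15
P_ac = 31.90 kW

31.90


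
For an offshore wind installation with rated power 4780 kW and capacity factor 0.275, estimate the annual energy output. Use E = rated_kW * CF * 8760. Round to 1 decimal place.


Annual energy = rated_kW * capacity_factor * hours_per_year
Given: P_rated = 4780 kW, CF = 0.275, hours = 8760
E = 4780 * 0.275 * 8760
E = 11515020.0 kWh

11515020.0


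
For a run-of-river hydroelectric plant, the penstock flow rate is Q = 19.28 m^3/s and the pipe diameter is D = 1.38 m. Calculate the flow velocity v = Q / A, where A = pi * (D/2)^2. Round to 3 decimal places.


Compute pipe cross-sectional area:
  A = pi * (D/2)^2 = pi * (1.38/2)^2 = 1.4957 m^2
Calculate velocity:
  v = Q / A = 19.28 / 1.4957
  v = 12.890 m/s

12.890


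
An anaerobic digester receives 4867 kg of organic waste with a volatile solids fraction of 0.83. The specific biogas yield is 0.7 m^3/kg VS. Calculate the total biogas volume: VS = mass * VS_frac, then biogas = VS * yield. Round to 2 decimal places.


Compute volatile solids:
  VS = mass * VS_fraction = 4867 * 0.83 = 4039.61 kg
Calculate biogas volume:
  Biogas = VS * specific_yield = 4039.61 * 0.7
  Biogas = 2827.73 m^3

2827.73


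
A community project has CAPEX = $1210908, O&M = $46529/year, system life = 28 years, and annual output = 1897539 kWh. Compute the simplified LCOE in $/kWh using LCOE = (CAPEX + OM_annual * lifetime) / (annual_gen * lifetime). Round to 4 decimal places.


Total cost = CAPEX + OM * lifetime = 1210908 + 46529 * 28 = 1210908 + 1302812 = 2513720
Total generation = annual * lifetime = 1897539 * 28 = 53131092 kWh
LCOE = 2513720 / 53131092
LCOE = 0.0473 $/kWh

0.0473


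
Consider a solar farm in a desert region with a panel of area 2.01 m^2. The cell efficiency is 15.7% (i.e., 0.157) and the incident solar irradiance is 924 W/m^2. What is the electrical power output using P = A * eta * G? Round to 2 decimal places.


Use the solar power formula P = A * eta * G.
Given: A = 2.01 m^2, eta = 0.157, G = 924 W/m^2
P = 2.01 * 0.157 * 924
P = 291.59 W

291.59


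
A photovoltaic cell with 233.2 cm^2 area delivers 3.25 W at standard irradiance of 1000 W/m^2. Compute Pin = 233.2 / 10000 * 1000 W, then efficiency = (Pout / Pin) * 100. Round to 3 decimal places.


First compute the input power:
  Pin = area_cm2 / 10000 * G = 233.2 / 10000 * 1000 = 23.32 W
Then compute efficiency:
  Efficiency = (Pout / Pin) * 100 = (3.25 / 23.32) * 100
  Efficiency = 13.937%

13.937


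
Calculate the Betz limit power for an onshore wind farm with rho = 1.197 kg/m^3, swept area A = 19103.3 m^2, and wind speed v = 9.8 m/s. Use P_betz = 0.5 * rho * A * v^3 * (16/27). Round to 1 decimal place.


The Betz coefficient Cp_max = 16/27 = 0.5926
v^3 = 9.8^3 = 941.192
P_betz = 0.5 * rho * A * v^3 * Cp_max
P_betz = 0.5 * 1.197 * 19103.3 * 941.192 * 0.5926
P_betz = 6376861.7 W

6376861.7


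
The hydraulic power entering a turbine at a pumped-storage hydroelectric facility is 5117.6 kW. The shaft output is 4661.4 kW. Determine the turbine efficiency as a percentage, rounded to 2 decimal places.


Turbine efficiency = (output power / input power) * 100
eta = (4661.4 / 5117.6) * 100
eta = 91.09%

91.09


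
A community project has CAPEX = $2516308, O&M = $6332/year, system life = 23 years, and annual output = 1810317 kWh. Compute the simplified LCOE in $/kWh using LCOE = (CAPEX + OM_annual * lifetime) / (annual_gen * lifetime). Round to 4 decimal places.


Total cost = CAPEX + OM * lifetime = 2516308 + 6332 * 23 = 2516308 + 145636 = 2661944
Total generation = annual * lifetime = 1810317 * 23 = 41637291 kWh
LCOE = 2661944 / 41637291
LCOE = 0.0639 $/kWh

0.0639


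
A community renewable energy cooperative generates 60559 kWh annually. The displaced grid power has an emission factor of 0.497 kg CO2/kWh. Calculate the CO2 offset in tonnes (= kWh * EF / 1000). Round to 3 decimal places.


CO2 offset in kg = generation * emission_factor
CO2 offset = 60559 * 0.497 = 30097.82 kg
Convert to tonnes:
  CO2 offset = 30097.82 / 1000 = 30.098 tonnes

30.098


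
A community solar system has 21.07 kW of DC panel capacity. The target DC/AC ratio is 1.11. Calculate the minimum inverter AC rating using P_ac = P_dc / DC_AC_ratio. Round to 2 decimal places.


The inverter AC capacity is determined by the DC/AC ratio.
Given: P_dc = 21.07 kW, DC/AC ratio = 1.11
P_ac = P_dc / ratio = 21.07 / 1.11
P_ac = 18.98 kW

18.98


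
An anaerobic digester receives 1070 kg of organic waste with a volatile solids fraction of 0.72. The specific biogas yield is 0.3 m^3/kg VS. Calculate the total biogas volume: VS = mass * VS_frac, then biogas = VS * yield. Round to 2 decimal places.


Compute volatile solids:
  VS = mass * VS_fraction = 1070 * 0.72 = 770.4 kg
Calculate biogas volume:
  Biogas = VS * specific_yield = 770.4 * 0.3
  Biogas = 231.12 m^3

231.12


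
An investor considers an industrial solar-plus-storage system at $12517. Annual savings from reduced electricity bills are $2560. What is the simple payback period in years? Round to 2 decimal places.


Simple payback period = initial cost / annual savings
Payback = 12517 / 2560
Payback = 4.89 years

4.89


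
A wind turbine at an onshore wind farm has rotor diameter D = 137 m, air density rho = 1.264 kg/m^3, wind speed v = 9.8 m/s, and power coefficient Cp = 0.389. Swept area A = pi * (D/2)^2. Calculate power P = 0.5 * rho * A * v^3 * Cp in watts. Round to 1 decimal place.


Step 1 -- Compute swept area:
  A = pi * (D/2)^2 = pi * (137/2)^2 = 14741.14 m^2
Step 2 -- Apply wind power equation:
  P = 0.5 * rho * A * v^3 * Cp
  v^3 = 9.8^3 = 941.192
  P = 0.5 * 1.264 * 14741.14 * 941.192 * 0.389
  P = 3410954.5 W

3410954.5


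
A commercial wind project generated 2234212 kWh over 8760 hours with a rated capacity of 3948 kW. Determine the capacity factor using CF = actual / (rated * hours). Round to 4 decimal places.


Capacity factor = actual output / maximum possible output
Maximum possible = rated * hours = 3948 * 8760 = 34584480 kWh
CF = 2234212 / 34584480
CF = 0.0646

0.0646


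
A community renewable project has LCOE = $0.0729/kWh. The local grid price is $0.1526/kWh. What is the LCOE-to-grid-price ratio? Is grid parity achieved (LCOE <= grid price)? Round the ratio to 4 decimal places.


Compare LCOE to grid price:
  LCOE = $0.0729/kWh, Grid price = $0.1526/kWh
  Ratio = LCOE / grid_price = 0.0729 / 0.1526 = 0.4777
  Grid parity achieved (ratio <= 1)? yes

0.4777


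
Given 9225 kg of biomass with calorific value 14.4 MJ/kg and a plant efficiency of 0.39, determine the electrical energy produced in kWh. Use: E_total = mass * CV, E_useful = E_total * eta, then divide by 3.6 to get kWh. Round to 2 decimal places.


Total energy = mass * CV = 9225 * 14.4 = 132840.0 MJ
Useful energy = total * eta = 132840.0 * 0.39 = 51807.6 MJ
Convert to kWh: 51807.6 / 3.6
Useful energy = 14391.00 kWh

14391.00


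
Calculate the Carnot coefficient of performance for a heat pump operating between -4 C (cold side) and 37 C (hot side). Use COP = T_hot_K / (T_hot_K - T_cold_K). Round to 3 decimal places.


Convert to Kelvin:
  T_hot = 37 + 273.15 = 310.15 K
  T_cold = -4 + 273.15 = 269.15 K
Apply Carnot COP formula:
  COP = T_hot_K / (T_hot_K - T_cold_K) = 310.15 / 41.0
  COP = 7.565

7.565


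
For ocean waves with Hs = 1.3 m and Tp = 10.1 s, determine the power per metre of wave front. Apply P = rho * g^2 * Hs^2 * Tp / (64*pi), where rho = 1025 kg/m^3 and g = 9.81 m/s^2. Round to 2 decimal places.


Apply wave power formula:
  g^2 = 9.81^2 = 96.2361
  Hs^2 = 1.3^2 = 1.69
  Numerator = rho * g^2 * Hs^2 * Tp = 1025 * 96.2361 * 1.69 * 10.1 = 1683720.34
  Denominator = 64 * pi = 201.0619
  P = 1683720.34 / 201.0619 = 8374.14 W/m

8374.14


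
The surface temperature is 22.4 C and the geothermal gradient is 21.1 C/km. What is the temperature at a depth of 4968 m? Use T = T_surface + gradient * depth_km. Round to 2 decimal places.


Convert depth to km: 4968 / 1000 = 4.968 km
Temperature increase = gradient * depth_km = 21.1 * 4.968 = 104.82 C
Temperature at depth = T_surface + delta_T = 22.4 + 104.82
T = 127.22 C

127.22


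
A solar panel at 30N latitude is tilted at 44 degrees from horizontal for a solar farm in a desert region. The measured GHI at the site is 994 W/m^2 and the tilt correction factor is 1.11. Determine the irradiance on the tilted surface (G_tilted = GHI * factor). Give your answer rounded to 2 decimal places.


Identify the given values:
  GHI = 994 W/m^2, tilt correction factor = 1.11
Apply the formula G_tilted = GHI * factor:
  G_tilted = 994 * 1.11
  G_tilted = 1103.34 W/m^2

1103.34


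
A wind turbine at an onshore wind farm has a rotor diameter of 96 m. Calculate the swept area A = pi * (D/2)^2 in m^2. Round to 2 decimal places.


Compute the rotor radius:
  r = D / 2 = 96 / 2 = 48.0 m
Calculate swept area:
  A = pi * r^2 = pi * 48.0^2
  A = 7238.23 m^2

7238.23


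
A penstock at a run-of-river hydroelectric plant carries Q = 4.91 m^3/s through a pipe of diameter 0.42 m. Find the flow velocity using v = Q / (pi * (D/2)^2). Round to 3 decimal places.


Compute pipe cross-sectional area:
  A = pi * (D/2)^2 = pi * (0.42/2)^2 = 0.1385 m^2
Calculate velocity:
  v = Q / A = 4.91 / 0.1385
  v = 35.440 m/s

35.440


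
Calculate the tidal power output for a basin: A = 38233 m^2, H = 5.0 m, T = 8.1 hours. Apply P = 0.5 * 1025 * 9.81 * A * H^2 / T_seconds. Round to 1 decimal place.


Convert period to seconds: T = 8.1 * 3600 = 29160.0 s
H^2 = 5.0^2 = 25.0
P = 0.5 * rho * g * A * H^2 / T
P = 0.5 * 1025 * 9.81 * 38233 * 25.0 / 29160.0
P = 164798.7 W

164798.7


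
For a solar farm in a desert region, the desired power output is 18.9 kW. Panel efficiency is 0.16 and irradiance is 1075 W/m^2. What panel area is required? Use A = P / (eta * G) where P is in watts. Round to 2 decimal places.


Convert target power to watts: P = 18.9 * 1000 = 18900.0 W
Compute denominator: eta * G = 0.16 * 1075 = 172.0
Required area A = P / (eta * G) = 18900.0 / 172.0
A = 109.88 m^2

109.88


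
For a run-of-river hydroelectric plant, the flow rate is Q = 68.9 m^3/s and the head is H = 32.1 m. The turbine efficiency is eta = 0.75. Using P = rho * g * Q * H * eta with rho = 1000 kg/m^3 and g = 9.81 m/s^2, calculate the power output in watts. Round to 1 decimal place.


Apply the hydropower formula P = rho * g * Q * H * eta
rho * g = 1000 * 9.81 = 9810.0
P = 9810.0 * 68.9 * 32.1 * 0.75
P = 16272509.2 W

16272509.2
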